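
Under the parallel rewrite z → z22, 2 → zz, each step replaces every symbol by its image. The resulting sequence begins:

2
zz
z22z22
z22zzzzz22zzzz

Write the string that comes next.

z22zzzzz22z22z22z22z22zzzzz22z22z22z22

Applying the rule to each of the 14 symbols of z22zzzzz22zzzz gives the pieces z22 zz zz z22 z22 z22 z22 z22 zz zz z22 z22 z22 z22, which concatenate to the answer.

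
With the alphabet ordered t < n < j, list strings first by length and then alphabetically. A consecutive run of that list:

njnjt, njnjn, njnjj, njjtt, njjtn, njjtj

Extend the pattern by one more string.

Find the rightmost character of njjtj below j, bump it to the next letter, and reset everything to its right to t.

njjnt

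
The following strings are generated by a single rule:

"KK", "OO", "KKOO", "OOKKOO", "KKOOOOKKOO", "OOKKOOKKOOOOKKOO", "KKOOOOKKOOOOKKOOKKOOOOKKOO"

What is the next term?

OOKKOOKKOOOOKKOOKKOOOOKKOOOOKKOOKKOOOOKKOO

From term 3 onward, concatenate the second-to-last term with the last: KK·OO = KKOO, OO·KKOO = OOKKOO, …
The next term joins OOKKOOKKOOOOKKOO and KKOOOOKKOOOOKKOOKKOOOOKKOO.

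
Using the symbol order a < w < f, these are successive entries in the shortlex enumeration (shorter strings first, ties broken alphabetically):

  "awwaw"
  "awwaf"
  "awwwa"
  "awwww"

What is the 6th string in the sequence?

Advancing 2 positions from awwww through awwww → awwwf reaches term 6.

awwfa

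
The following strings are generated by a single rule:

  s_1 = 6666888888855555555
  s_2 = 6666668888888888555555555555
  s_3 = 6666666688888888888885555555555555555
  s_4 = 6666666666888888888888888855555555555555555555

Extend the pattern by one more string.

Reading off run lengths: 6 runs 4, 6, 8, 10; 8 runs 7, 10, 13, 16; 5 runs 8, 12, 16, 20 — each is linear in n, where the shown terms are n = 2, 3, 4, 5.
Setting n = 6 gives 12, 19, 24 characters in each block.

6666666666668888888888888888888555555555555555555555555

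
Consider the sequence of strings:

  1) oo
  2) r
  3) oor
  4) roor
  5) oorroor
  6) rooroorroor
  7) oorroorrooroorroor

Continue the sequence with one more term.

Each term (from the third on) is the two preceding terms concatenated in order: term 3 = oo·r = oor.
The next term joins rooroorroor and oorroorrooroorroor.

rooroorrooroorroorrooroorroor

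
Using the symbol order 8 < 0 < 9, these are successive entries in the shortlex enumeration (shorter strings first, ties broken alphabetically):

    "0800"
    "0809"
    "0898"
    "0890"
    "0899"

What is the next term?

Find the rightmost character of 0899 below 9, bump it to the next letter, and reset everything to its right to 8.

0088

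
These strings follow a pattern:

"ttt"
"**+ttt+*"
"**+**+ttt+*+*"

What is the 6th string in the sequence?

s(k+1) = **+·s(k)·+*, so each term gains **+ as a prefix and +* as a suffix.
From **+**+ttt+*+*, 3 further steps: **+**+ttt+*+* → **+**+**+ttt+*+*+* → **+**+**+**+ttt+*+*+*+* → (answer).

**+**+**+**+**+ttt+*+*+*+*+*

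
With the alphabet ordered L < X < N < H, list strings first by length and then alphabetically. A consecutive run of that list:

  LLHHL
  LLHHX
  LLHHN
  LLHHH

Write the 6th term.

LXLLX

Stepping forward 2 times from LLHHH: LLHHH → LXLLL, then the target.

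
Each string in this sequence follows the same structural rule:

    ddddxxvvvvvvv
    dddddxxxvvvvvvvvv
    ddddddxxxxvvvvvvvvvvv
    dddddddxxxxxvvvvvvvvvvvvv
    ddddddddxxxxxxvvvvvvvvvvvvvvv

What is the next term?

The n-th term is n+1 d's then n-1 x's then 2n+1 v's, where the shown terms are n = 3, 4, 5, 6, 7.
Setting n = 8 gives 9, 7, 17 characters in each block.

dddddddddxxxxxxxvvvvvvvvvvvvvvvvv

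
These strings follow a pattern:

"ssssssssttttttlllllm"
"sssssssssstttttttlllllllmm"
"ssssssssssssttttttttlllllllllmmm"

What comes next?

Term n consists of 2n+2 s's, followed by n+3 t's, followed by 2n-1 l's, followed by n-2 m's, where the shown terms are n = 3, 4, 5.
For the next term, n = 6, so the run lengths are 14, 9, 11, 4.

sssssssssssssstttttttttlllllllllllmmmm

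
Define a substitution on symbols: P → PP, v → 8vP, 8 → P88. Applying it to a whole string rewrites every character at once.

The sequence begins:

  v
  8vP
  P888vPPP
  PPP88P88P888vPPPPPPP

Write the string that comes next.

Rewriting the 20 symbols of PPP88P88P888vPPPPPPP one by one yields PP PP PP P88 P88 PP P88 P88 PP P88 P88 P88 8vP PP PP PP PP PP PP PP; concatenated:

PPPPPPP88P88PPP88P88PPP88P88P888vPPPPPPPPPPPPPPP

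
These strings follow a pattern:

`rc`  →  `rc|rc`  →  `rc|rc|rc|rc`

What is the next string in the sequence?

rc|rc|rc|rc|rc|rc|rc|rc

s(k+1) = s(k)·|·s(k) — each term doubles the last with '|' between the halves.
So the next term is two copies of rc|rc|rc|rc with '|' between the halves.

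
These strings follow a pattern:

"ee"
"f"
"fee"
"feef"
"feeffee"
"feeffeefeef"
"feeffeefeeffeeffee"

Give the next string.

This is a Fibonacci-style word recurrence s(k) = s(k−1)·s(k−2): e.g. f·ee = fee.
Continuing: feeffeefeeffeeffee · feeffeefeef gives term 8.

feeffeefeeffeeffeefeeffeefeef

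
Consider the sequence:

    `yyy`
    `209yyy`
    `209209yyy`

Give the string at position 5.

The strings grow by a fixed prefix 209 each time.
From 209209yyy, 2 further steps: 209209yyy → 209209209yyy → (answer).

209209209209yyy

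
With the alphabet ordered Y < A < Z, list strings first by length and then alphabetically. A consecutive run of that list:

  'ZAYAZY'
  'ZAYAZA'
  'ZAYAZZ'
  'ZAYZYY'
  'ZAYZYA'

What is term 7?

Advancing 2 positions from ZAYZYA through ZAYZYA → ZAYZYZ reaches term 7.

ZAYZAY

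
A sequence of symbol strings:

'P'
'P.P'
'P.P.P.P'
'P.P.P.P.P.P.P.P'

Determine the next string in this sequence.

s(k+1) = s(k)·.·s(k) — each term doubles the last with '.' between the halves.
Doubling P.P.P.P.P.P.P.P with '.' between the halves:

P.P.P.P.P.P.P.P.P.P.P.P.P.P.P.P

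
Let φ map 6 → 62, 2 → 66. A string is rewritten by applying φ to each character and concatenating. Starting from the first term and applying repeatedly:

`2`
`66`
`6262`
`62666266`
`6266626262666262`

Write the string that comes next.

62666262626662666266626262666266

φ(6266626262666262) expands symbol-by-symbol to 62 66 62 62 62 66 62 66 62 66 62 62 62 66 62 66; joining the 16 pieces gives the next term.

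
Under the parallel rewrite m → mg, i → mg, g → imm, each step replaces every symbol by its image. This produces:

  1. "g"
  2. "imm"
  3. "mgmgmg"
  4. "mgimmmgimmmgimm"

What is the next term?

Rewriting the 15 symbols of mgimmmgimmmgimm one by one yields mg imm mg mg mg mg imm mg mg mg mg imm mg mg mg; concatenated:

mgimmmgmgmgmgimmmgmgmgmgimmmgmgmg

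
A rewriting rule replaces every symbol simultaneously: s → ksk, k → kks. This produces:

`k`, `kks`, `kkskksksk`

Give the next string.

Expanding kkskksksk: k→kks, k→kks, s→ksk, k→kks, k→kks, s→ksk, k→kks, s→ksk, k→kks. Concatenated: kks kks ksk kks kks ksk kks ksk kks.

kkskkskskkkskkskskkkskskkks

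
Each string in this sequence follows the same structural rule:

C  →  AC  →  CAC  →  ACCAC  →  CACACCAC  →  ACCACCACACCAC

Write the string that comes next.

CACACCACACCACCACACCAC

Each term (from the third on) is the two preceding terms concatenated in order: term 3 = C·AC = CAC.
So term 7 is CACACCAC·ACCACCACACCAC.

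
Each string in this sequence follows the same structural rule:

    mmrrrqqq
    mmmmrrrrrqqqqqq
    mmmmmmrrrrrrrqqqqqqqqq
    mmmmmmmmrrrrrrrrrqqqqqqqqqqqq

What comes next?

The n-th term is 2n m's then 2n+1 r's then 3n q's (n = 1, 2, …).
For the next term, n = 5, so the run lengths are 10, 11, 15.

mmmmmmmmmmrrrrrrrrrrrqqqqqqqqqqqqqqq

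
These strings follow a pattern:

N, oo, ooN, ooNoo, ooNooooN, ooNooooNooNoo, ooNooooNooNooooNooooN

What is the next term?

ooNooooNooNooooNooooNooNooooNooNoo

From term 3 onward, concatenate the last term with the second-to-last: oo·N = ooN, ooN·oo = ooNoo, …
So term 8 is ooNooooNooNooooNooooN·ooNooooNooNoo.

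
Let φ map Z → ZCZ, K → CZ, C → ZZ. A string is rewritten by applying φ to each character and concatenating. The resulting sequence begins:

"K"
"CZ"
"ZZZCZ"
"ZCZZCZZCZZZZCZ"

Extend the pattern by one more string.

ZCZZZZCZZCZZZZCZZCZZZZCZZCZZCZZCZZZZCZ

φ(ZCZZCZZCZZZZCZ) expands symbol-by-symbol to ZCZ ZZ ZCZ ZCZ ZZ ZCZ ZCZ ZZ ZCZ ZCZ ZCZ ZCZ ZZ ZCZ; joining the 14 pieces gives the next term.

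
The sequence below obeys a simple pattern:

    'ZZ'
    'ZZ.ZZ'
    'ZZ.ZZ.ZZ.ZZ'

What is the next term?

Each string is two copies of the previous one joined by '.'.
Doubling ZZ.ZZ.ZZ.ZZ with '.' between the halves:

ZZ.ZZ.ZZ.ZZ.ZZ.ZZ.ZZ.ZZ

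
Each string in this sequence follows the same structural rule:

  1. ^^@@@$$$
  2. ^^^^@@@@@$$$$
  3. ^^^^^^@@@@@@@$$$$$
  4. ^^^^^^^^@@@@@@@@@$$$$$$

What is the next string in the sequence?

Each string has the form ^^{2n} @^{2n+1} $^{n+2} (n = 1, 2, …).
For the next term, n = 5, so the run lengths are 10, 11, 7.

^^^^^^^^^^@@@@@@@@@@@$$$$$$$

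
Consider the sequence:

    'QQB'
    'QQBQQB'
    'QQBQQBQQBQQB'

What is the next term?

QQBQQBQQBQQBQQBQQBQQBQQB

Every step duplicates the string.
One more doubling of QQBQQBQQBQQB gives the answer.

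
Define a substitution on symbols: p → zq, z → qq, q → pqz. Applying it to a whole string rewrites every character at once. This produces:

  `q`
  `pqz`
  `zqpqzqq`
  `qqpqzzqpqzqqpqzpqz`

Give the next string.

Rewriting the 18 symbols of qqpqzzqpqzqqpqzpqz one by one yields pqz pqz zq pqz qq qq pqz zq pqz qq pqz pqz zq pqz qq zq pqz qq; concatenated:

pqzpqzzqpqzqqqqpqzzqpqzqqpqzpqzzqpqzqqzqpqzqq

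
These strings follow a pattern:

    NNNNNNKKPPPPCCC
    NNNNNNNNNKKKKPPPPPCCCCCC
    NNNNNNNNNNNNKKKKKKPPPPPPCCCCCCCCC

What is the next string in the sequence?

Term n consists of 3n+3 N's, followed by 2n K's, followed by n+3 P's, followed by 3n C's (n = 1, 2, …).
For the next term, n = 4, so the run lengths are 15, 8, 7, 12.

NNNNNNNNNNNNNNNKKKKKKKKPPPPPPPCCCCCCCCCCCC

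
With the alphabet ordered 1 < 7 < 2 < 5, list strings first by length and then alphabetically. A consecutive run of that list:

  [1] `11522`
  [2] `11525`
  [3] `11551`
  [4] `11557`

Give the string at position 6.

Stepping forward 2 times from 11557: 11557 → 11552, then the target.

11555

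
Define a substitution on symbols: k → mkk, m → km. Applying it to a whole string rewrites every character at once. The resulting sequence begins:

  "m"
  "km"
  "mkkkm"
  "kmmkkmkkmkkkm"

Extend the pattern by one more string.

Rewriting the 13 symbols of kmmkkmkkmkkkm one by one yields mkk km km mkk mkk km mkk mkk km mkk mkk mkk km; concatenated:

mkkkmkmmkkmkkkmmkkmkkkmmkkmkkmkkkm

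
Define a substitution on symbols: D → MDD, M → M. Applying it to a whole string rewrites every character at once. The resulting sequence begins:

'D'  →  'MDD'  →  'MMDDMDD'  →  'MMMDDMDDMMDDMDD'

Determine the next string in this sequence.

φ(MMMDDMDDMMDDMDD) expands symbol-by-symbol to M M M MDD MDD M MDD MDD M M MDD MDD M MDD MDD; joining the 15 pieces gives the next term.

MMMMDDMDDMMDDMDDMMMDDMDDMMDDMDD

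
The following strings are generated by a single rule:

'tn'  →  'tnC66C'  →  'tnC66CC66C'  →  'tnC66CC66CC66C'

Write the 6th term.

tnC66CC66CC66CC66CC66C

Each term is the previous one with C66C appended.
From tnC66CC66CC66C, 2 further steps: tnC66CC66CC66C → tnC66CC66CC66CC66C → (answer).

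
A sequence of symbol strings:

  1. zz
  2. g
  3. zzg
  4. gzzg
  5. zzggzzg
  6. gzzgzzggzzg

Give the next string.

zzggzzggzzgzzggzzg

Each term (from the third on) is the two preceding terms concatenated in order: term 3 = zz·g = zzg.
The next term joins zzggzzg and gzzgzzggzzg.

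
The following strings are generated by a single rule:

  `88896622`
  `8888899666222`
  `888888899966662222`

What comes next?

Reading off run lengths: 8 runs 3, 5, 7; 9 runs 1, 2, 3; 6 runs 2, 3, 4; 2 runs 2, 3, 4 — each is linear in n (n = 1, 2, …).
At n = 4 the blocks have lengths 9, 4, 5, 5.

88888888899996666622222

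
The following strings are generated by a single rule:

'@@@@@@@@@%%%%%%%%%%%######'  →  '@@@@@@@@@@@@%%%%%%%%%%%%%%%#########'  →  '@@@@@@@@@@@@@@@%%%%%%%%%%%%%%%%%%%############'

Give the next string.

@@@@@@@@@@@@@@@@@@%%%%%%%%%%%%%%%%%%%%%%%###############

Reading off run lengths: @ runs 9, 12, 15; % runs 11, 15, 19; # runs 6, 9, 12 — each is linear in n, where the shown terms are n = 2, 3, 4.
For the next term, n = 5, so the run lengths are 18, 23, 15.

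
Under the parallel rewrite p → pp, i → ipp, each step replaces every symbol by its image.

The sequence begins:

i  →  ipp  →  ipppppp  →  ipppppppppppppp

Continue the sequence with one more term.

Replace each of the 15 characters of ipppppppppppppp in place — ipp pp pp pp pp pp pp pp pp pp pp pp pp pp pp — and concatenate.

ipppppppppppppppppppppppppppppp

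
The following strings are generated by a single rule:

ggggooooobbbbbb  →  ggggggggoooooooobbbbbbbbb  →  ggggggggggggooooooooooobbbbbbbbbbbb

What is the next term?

Reading off run lengths: g runs 4, 8, 12; o runs 5, 8, 11; b runs 6, 9, 12 — each is linear in n (n = 1, 2, …).
Setting n = 4 gives 16, 14, 15 characters in each block.

ggggggggggggggggoooooooooooooobbbbbbbbbbbbbbb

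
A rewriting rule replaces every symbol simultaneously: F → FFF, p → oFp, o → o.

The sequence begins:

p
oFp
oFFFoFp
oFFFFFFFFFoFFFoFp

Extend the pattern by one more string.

Rewriting the 17 symbols of oFFFFFFFFFoFFFoFp one by one yields o FFF FFF FFF FFF FFF FFF FFF FFF FFF o FFF FFF FFF o FFF oFp; concatenated:

oFFFFFFFFFFFFFFFFFFFFFFFFFFFoFFFFFFFFFoFFFoFp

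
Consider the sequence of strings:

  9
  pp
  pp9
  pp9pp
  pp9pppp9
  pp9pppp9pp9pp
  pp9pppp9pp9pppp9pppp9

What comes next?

Each term (from the third on) is the previous term followed by the one before it: term 3 = pp·9 = pp9.
Continuing: pp9pppp9pp9pppp9pppp9 · pp9pppp9pp9pp gives term 8.

pp9pppp9pp9pppp9pppp9pp9pppp9pp9pp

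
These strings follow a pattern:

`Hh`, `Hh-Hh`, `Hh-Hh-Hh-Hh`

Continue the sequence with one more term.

Every step duplicates the string with '-' between the halves.
Doubling Hh-Hh-Hh-Hh with '-' between the halves:

Hh-Hh-Hh-Hh-Hh-Hh-Hh-Hh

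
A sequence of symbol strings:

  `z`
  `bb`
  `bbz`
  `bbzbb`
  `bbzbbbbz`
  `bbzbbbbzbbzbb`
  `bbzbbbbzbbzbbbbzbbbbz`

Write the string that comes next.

bbzbbbbzbbzbbbbzbbbbzbbzbbbbzbbzbb

This is a Fibonacci-style word recurrence s(k) = s(k−1)·s(k−2): e.g. bb·z = bbz.
The next term joins bbzbbbbzbbzbbbbzbbbbz and bbzbbbbzbbzbb.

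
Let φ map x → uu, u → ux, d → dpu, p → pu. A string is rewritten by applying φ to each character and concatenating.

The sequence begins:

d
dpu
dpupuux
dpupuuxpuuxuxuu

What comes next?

dpupuuxpuuxuxuupuuxuxuuuxuuuxux

φ(dpupuuxpuuxuxuu) expands symbol-by-symbol to dpu pu ux pu ux ux uu pu ux ux uu ux uu ux ux; joining the 15 pieces gives the next term.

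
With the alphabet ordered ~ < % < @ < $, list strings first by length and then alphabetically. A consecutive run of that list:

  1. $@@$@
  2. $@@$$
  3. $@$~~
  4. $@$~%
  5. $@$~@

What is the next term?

The successor of $@$~@ increments the rightmost position that isn't already $ and resets every position after it to ~.

$@$~$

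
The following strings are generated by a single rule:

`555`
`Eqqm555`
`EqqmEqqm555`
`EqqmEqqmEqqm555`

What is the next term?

Each term is the previous one with Eqqm prepended.
Applying this once more to EqqmEqqmEqqm555:

EqqmEqqmEqqmEqqm555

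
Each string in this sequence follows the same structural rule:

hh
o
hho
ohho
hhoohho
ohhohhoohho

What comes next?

This is a Fibonacci-style word recurrence s(k) = s(k−2)·s(k−1): e.g. hh·o = hho.
So term 7 is hhoohho·ohhohhoohho.

hhoohhoohhohhoohho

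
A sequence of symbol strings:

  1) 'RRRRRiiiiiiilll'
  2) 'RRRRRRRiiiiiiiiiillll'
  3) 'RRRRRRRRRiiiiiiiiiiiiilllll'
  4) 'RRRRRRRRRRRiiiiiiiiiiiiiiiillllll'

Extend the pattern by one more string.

The n-th term is 2n+1 R's then 3n+1 i's then n+1 l's, where the shown terms are n = 2, 3, 4, 5.
Setting n = 6 gives 13, 19, 7 characters in each block.

RRRRRRRRRRRRRiiiiiiiiiiiiiiiiiiilllllll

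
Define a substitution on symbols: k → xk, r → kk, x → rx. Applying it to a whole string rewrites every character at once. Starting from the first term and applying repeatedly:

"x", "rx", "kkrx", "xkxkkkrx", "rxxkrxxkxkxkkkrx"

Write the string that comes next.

kkrxrxxkkkrxrxxkrxxkrxxkxkxkkkrx

Replace each of the 16 characters of rxxkrxxkxkxkkkrx in place — kk rx rx xk kk rx rx xk rx xk rx xk xk xk kk rx — and concatenate.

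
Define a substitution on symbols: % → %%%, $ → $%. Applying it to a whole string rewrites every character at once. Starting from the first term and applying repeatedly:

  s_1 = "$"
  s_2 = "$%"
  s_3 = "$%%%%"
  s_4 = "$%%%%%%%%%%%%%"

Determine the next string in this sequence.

$%%%%%%%%%%%%%%%%%%%%%%%%%%%%%%%%%%%%%%%%

Applying the rule to each of the 14 symbols of $%%%%%%%%%%%%% gives the pieces $% %%% %%% %%% %%% %%% %%% %%% %%% %%% %%% %%% %%% %%%, which concatenate to the answer.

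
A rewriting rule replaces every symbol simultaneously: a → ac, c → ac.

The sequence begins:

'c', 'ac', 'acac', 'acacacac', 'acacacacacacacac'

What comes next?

φ(acacacacacacacac) expands symbol-by-symbol to ac ac ac ac ac ac ac ac ac ac ac ac ac ac ac ac; joining the 16 pieces gives the next term.

acacacacacacacacacacacacacacacac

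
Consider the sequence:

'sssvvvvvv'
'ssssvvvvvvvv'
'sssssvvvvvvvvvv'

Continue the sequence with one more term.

ssssssvvvvvvvvvvvv

Reading off run lengths: s runs 3, 4, 5; v runs 6, 8, 10 — each is linear in n, where the shown terms are n = 3, 4, 5.
Setting n = 6 gives 6, 12 characters in each block.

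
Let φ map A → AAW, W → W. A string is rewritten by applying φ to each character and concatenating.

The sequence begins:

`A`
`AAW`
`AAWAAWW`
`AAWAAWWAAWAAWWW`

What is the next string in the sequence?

Applying the rule to each of the 15 symbols of AAWAAWWAAWAAWWW gives the pieces AAW AAW W AAW AAW W W AAW AAW W AAW AAW W W W, which concatenate to the answer.

AAWAAWWAAWAAWWWAAWAAWWAAWAAWWWW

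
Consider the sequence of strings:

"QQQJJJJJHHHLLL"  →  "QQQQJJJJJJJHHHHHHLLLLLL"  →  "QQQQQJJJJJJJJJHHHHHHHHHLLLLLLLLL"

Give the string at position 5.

QQQQQQQJJJJJJJJJJJJJHHHHHHHHHHHHHHHLLLLLLLLLLLLLLL

Each string has the form Q^{n+2} J^{2n+3} H^{3n} L^{3n} (n = 1, 2, …).
At n = 5 the blocks have lengths 7, 13, 15, 15.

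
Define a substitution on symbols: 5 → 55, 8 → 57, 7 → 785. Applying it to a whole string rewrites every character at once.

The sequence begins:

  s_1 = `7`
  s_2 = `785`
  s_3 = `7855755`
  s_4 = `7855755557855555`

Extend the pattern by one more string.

φ(7855755557855555) expands symbol-by-symbol to 785 57 55 55 785 55 55 55 55 785 57 55 55 55 55 55; joining the 16 pieces gives the next term.

78557555578555555555785575555555555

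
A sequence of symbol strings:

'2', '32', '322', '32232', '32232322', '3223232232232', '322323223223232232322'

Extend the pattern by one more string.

3223232232232322323223223232232232

This is a Fibonacci-style word recurrence s(k) = s(k−1)·s(k−2): e.g. 32·2 = 322.
The next term joins 322323223223232232322 and 3223232232232.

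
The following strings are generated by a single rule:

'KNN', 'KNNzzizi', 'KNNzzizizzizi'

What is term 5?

The strings grow by a fixed suffix zzizi each time.
From KNNzzizizzizi, 2 further steps: KNNzzizizzizi → KNNzzizizzizizzizi → (answer).

KNNzzizizzizizzizizzizi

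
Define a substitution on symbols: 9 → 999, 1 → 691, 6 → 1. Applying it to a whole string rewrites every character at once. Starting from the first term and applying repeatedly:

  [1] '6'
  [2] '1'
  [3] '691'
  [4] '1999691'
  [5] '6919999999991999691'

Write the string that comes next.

φ(6919999999991999691) expands symbol-by-symbol to 1 999 691 999 999 999 999 999 999 999 999 999 691 999 999 999 1 999 691; joining the 19 pieces gives the next term.

19996919999999999999999999999999996919999999991999691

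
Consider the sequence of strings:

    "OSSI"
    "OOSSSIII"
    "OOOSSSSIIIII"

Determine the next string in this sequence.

OOOOSSSSSIIIIIII

Term n consists of n O's, followed by n+1 S's, followed by 2n-1 I's (n = 1, 2, …).
Setting n = 4 gives 4, 5, 7 characters in each block.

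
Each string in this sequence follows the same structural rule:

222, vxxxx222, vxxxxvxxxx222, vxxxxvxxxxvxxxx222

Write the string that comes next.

Every step adds vxxxx at the front: s(k+1) = vxxxx·s(k).
One more step from vxxxxvxxxxvxxxx222 gives the answer.

vxxxxvxxxxvxxxxvxxxx222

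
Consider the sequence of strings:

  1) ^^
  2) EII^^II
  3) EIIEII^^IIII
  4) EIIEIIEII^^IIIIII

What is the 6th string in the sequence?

Each term wraps the previous one in EII on the left and II on the right.
From EIIEIIEII^^IIIIII, 2 further steps: EIIEIIEII^^IIIIII → EIIEIIEIIEII^^IIIIIIII → (answer).

EIIEIIEIIEIIEII^^IIIIIIIIII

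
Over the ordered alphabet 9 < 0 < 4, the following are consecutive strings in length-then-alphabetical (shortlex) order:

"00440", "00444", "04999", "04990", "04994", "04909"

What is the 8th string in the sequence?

04904

Advancing 2 positions from 04909 through 04909 → 04900 reaches term 8.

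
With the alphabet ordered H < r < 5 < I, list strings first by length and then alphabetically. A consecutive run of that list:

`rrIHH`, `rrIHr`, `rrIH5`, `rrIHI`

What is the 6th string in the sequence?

rrIrr

Advancing 2 positions from rrIHI through rrIHI → rrIrH reaches term 6.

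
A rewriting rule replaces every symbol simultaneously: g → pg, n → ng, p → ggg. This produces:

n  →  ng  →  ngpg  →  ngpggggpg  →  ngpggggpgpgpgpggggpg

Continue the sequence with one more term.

ngpggggpgpgpgpggggpggggpggggpggggpgpgpgpggggpg

φ(ngpggggpgpgpgpggggpg) expands symbol-by-symbol to ng pg ggg pg pg pg pg ggg pg ggg pg ggg pg ggg pg pg pg pg ggg pg; joining the 20 pieces gives the next term.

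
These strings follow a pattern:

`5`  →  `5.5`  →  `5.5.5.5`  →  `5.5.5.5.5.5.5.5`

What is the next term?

Each string is two copies of the previous one joined by '.'.
Doubling 5.5.5.5.5.5.5.5 with '.' between the halves:

5.5.5.5.5.5.5.5.5.5.5.5.5.5.5.5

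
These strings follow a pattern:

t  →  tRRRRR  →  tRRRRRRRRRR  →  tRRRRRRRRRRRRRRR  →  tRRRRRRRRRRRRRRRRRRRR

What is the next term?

Every step adds RRRRR to the end: s(k+1) = s(k)·RRRRR.
Applying this once more to tRRRRRRRRRRRRRRRRRRRR:

tRRRRRRRRRRRRRRRRRRRRRRRRR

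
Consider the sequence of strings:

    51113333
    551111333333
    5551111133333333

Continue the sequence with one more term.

55551111113333333333

Reading off run lengths: 5 runs 1, 2, 3; 1 runs 3, 4, 5; 3 runs 4, 6, 8 — each is linear in n, where the shown terms are n = 2, 3, 4.
At n = 5 the blocks have lengths 4, 6, 10.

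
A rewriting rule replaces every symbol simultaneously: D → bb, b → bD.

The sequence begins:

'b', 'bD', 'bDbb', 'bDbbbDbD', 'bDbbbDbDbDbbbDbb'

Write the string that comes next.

φ(bDbbbDbDbDbbbDbb) expands symbol-by-symbol to bD bb bD bD bD bb bD bb bD bb bD bD bD bb bD bD; joining the 16 pieces gives the next term.

bDbbbDbDbDbbbDbbbDbbbDbDbDbbbDbD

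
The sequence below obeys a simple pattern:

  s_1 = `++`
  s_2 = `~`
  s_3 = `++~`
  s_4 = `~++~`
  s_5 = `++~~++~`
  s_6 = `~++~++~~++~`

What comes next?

From term 3 onward, concatenate the second-to-last term with the last: ++·~ = ++~, ~·++~ = ~++~, …
The next term joins ++~~++~ and ~++~++~~++~.

++~~++~~++~++~~++~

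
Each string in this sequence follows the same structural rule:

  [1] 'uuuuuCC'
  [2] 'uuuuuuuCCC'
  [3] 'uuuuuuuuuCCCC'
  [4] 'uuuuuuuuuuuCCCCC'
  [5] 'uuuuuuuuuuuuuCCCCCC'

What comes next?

Reading off run lengths: u runs 5, 7, 9, 11, 13; C runs 2, 3, 4, 5, 6 — each is linear in n, where the shown terms are n = 2, 3, 4, 5, 6.
At n = 7 the blocks have lengths 15, 7.

uuuuuuuuuuuuuuuCCCCCCC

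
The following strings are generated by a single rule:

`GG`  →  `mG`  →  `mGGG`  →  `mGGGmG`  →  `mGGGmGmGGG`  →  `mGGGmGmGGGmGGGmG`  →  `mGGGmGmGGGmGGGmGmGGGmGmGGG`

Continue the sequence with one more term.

mGGGmGmGGGmGGGmGmGGGmGmGGGmGGGmGmGGGmGGGmG

From term 3 onward, concatenate the last term with the second-to-last: mG·GG = mGGG, mGGG·mG = mGGGmG, …
Continuing: mGGGmGmGGGmGGGmGmGGGmGmGGG · mGGGmGmGGGmGGGmG gives term 8.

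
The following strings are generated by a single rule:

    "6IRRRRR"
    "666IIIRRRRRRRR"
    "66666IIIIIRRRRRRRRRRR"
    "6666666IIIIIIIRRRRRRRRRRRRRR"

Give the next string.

The n-th term is 2n-1 6's then 2n-1 I's then 3n+2 R's (n = 1, 2, …).
At n = 5 the blocks have lengths 9, 9, 17.

666666666IIIIIIIIIRRRRRRRRRRRRRRRRR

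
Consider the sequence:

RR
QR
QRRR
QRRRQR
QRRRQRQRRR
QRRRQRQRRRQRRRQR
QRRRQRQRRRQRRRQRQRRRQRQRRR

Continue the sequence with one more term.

QRRRQRQRRRQRRRQRQRRRQRQRRRQRRRQRQRRRQRRRQR

This is a Fibonacci-style word recurrence s(k) = s(k−1)·s(k−2): e.g. QR·RR = QRRR.
Continuing: QRRRQRQRRRQRRRQRQRRRQRQRRR · QRRRQRQRRRQRRRQR gives term 8.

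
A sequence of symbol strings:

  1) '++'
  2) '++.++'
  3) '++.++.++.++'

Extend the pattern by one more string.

Each string is two copies of the previous one joined by '.'.
So the next term is two copies of ++.++.++.++ with '.' between the halves.

++.++.++.++.++.++.++.++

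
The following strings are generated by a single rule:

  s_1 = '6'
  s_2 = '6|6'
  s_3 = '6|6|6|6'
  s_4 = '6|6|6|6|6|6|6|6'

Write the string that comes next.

6|6|6|6|6|6|6|6|6|6|6|6|6|6|6|6

Every step duplicates the string with '|' between the halves.
One more doubling of 6|6|6|6|6|6|6|6 gives the answer.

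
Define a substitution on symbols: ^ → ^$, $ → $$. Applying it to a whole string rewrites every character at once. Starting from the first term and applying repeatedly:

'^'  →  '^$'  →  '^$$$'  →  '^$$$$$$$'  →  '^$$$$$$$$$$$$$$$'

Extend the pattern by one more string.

^$$$$$$$$$$$$$$$$$$$$$$$$$$$$$$$

Applying the rule to each of the 16 symbols of ^$$$$$$$$$$$$$$$ gives the pieces ^$ $$ $$ $$ $$ $$ $$ $$ $$ $$ $$ $$ $$ $$ $$ $$, which concatenate to the answer.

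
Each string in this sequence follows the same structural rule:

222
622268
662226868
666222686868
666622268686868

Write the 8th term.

Every step adds 6 to the front and 68 to the end of the previous string.
From 666622268686868, 3 further steps: 666622268686868 → 666662226868686868 → 666666222686868686868 → (answer).

666666622268686868686868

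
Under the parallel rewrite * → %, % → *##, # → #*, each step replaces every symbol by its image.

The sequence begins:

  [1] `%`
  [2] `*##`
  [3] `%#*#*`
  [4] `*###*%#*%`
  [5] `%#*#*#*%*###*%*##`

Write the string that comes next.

*###*%#*%#*%*##%#*#*#*%*##%#*#*

Applying the rule to each of the 17 symbols of %#*#*#*%*###*%*## gives the pieces *## #* % #* % #* % *## % #* #* #* % *## % #* #*, which concatenate to the answer.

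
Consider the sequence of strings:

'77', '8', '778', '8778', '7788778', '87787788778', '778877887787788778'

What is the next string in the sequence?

Each term (from the third on) is the two preceding terms concatenated in order: term 3 = 77·8 = 778.
So term 8 is 87787788778·778877887787788778.

87787788778778877887787788778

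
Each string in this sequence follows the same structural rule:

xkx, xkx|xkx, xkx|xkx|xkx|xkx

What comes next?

Each string is two copies of the previous one joined by '|'.
So the next term is two copies of xkx|xkx|xkx|xkx with '|' between the halves.

xkx|xkx|xkx|xkx|xkx|xkx|xkx|xkx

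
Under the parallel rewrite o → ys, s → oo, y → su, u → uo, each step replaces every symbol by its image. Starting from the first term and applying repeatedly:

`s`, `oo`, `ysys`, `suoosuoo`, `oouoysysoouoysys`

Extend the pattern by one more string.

ysysuoyssuoosuooysysuoyssuoosuoo

Applying the rule to each of the 16 symbols of oouoysysoouoysys gives the pieces ys ys uo ys su oo su oo ys ys uo ys su oo su oo, which concatenate to the answer.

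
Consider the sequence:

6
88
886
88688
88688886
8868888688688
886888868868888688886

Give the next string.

8868888688688886888868868888688688

This is a Fibonacci-style word recurrence s(k) = s(k−1)·s(k−2): e.g. 88·6 = 886.
Continuing: 886888868868888688886 · 8868888688688 gives term 8.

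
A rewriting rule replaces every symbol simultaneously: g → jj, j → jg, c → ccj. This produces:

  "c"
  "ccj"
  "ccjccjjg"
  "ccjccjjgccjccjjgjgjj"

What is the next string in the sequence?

ccjccjjgccjccjjgjgjjccjccjjgccjccjjgjgjjjgjjjgjg

φ(ccjccjjgccjccjjgjgjj) expands symbol-by-symbol to ccj ccj jg ccj ccj jg jg jj ccj ccj jg ccj ccj jg jg jj jg jj jg jg; joining the 20 pieces gives the next term.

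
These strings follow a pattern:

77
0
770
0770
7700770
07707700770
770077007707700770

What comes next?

07707700770770077007707700770

From term 3 onward, concatenate the second-to-last term with the last: 77·0 = 770, 0·770 = 0770, …
Continuing: 07707700770 · 770077007707700770 gives term 8.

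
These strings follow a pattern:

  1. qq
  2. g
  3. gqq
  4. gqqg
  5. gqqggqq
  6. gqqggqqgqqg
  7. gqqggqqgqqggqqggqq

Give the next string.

gqqggqqgqqggqqggqqgqqggqqgqqg

This is a Fibonacci-style word recurrence s(k) = s(k−1)·s(k−2): e.g. g·qq = gqq.
The next term joins gqqggqqgqqggqqggqq and gqqggqqgqqg.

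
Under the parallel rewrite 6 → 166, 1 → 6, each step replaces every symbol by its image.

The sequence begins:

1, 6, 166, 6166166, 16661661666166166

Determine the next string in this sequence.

Replace each of the 17 characters of 16661661666166166 in place — 6 166 166 166 6 166 166 6 166 166 166 6 166 166 6 166 166 — and concatenate.

61661661666166166616616616661661666166166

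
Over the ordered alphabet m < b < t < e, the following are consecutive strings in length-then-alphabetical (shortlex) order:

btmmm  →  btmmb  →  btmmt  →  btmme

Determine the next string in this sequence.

Treat btmme as a base-4 numeral over the given alphabet and add one, carrying through any trailing e's.

btmbm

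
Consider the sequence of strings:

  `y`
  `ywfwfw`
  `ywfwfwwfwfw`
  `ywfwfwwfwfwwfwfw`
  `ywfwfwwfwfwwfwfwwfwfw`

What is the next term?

The strings grow by a fixed suffix wfwfw each time.
Applying this once more to ywfwfwwfwfwwfwfwwfwfw:

ywfwfwwfwfwwfwfwwfwfwwfwfw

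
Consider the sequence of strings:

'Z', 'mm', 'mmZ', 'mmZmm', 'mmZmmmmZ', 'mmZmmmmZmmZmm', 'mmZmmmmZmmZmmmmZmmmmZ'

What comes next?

From term 3 onward, concatenate the last term with the second-to-last: mm·Z = mmZ, mmZ·mm = mmZmm, …
Continuing: mmZmmmmZmmZmmmmZmmmmZ · mmZmmmmZmmZmm gives term 8.

mmZmmmmZmmZmmmmZmmmmZmmZmmmmZmmZmm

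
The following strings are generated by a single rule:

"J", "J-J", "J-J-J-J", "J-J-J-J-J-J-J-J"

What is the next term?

Every step duplicates the string with '-' between the halves.
Doubling J-J-J-J-J-J-J-J with '-' between the halves:

J-J-J-J-J-J-J-J-J-J-J-J-J-J-J-J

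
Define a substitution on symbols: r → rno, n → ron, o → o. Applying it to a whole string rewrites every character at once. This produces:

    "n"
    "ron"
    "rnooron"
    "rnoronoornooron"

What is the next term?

rnoronornooronoornoronoornooron

φ(rnoronoornooron) expands symbol-by-symbol to rno ron o rno o ron o o rno ron o o rno o ron; joining the 15 pieces gives the next term.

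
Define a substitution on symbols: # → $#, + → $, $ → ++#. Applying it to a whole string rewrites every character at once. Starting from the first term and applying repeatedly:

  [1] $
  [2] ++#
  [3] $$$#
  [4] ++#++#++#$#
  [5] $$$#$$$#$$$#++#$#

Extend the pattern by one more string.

Rewriting the 17 symbols of $$$#$$$#$$$#++#$# one by one yields ++# ++# ++# $# ++# ++# ++# $# ++# ++# ++# $# $ $ $# ++# $#; concatenated:

++#++#++#$#++#++#++#$#++#++#++#$#$$$#++#$#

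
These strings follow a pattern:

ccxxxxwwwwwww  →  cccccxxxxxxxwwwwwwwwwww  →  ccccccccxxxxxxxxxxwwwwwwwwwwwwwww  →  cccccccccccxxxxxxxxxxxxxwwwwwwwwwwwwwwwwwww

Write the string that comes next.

The n-th term is 3n-1 c's then 3n+1 x's then 4n+3 w's (n = 1, 2, …).
For the next term, n = 5, so the run lengths are 14, 16, 23.

ccccccccccccccxxxxxxxxxxxxxxxxwwwwwwwwwwwwwwwwwwwwwww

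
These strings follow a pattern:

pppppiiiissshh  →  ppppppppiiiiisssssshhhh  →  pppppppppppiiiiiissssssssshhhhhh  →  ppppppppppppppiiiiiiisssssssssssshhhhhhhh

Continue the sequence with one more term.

Reading off run lengths: p runs 5, 8, 11, 14; i runs 4, 5, 6, 7; s runs 3, 6, 9, 12; h runs 2, 4, 6, 8 — each is linear in n (n = 1, 2, …).
For the next term, n = 5, so the run lengths are 17, 8, 15, 10.

pppppppppppppppppiiiiiiiissssssssssssssshhhhhhhhhh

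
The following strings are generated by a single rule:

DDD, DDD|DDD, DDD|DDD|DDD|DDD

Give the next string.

s(k+1) = s(k)·|·s(k) — each term doubles the last with '|' between the halves.
Doubling DDD|DDD|DDD|DDD with '|' between the halves:

DDD|DDD|DDD|DDD|DDD|DDD|DDD|DDD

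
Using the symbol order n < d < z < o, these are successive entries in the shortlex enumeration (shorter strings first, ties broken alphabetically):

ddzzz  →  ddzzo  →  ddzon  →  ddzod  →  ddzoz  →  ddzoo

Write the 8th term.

Stepping forward 2 times from ddzoo: ddzoo → ddonn, then the target.

ddond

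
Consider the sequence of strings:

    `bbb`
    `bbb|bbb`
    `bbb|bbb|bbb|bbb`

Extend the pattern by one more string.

Each string is two copies of the previous one joined by '|'.
One more doubling of bbb|bbb|bbb|bbb gives the answer.

bbb|bbb|bbb|bbb|bbb|bbb|bbb|bbb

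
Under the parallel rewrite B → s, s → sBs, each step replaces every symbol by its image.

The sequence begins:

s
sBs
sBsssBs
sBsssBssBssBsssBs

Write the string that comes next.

φ(sBsssBssBssBsssBs) expands symbol-by-symbol to sBs s sBs sBs sBs s sBs sBs s sBs sBs s sBs sBs sBs s sBs; joining the 17 pieces gives the next term.

sBsssBssBssBsssBssBsssBssBsssBssBssBsssBs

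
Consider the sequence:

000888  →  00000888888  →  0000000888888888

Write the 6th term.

0000000000000888888888888888888

Term n consists of 2n+1 0's, followed by 3n 8's (n = 1, 2, …).
Setting n = 6 gives 13, 18 characters in each block.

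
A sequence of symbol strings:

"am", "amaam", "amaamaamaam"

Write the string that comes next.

Every step duplicates the string with 'a' between the halves.
Doubling amaamaamaam with 'a' between the halves:

amaamaamaamaamaamaamaam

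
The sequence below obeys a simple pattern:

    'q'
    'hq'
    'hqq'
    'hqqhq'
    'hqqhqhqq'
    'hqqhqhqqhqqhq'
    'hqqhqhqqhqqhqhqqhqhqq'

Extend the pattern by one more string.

hqqhqhqqhqqhqhqqhqhqqhqqhqhqqhqqhq

From term 3 onward, concatenate the last term with the second-to-last: hq·q = hqq, hqq·hq = hqqhq, …
Continuing: hqqhqhqqhqqhqhqqhqhqq · hqqhqhqqhqqhq gives term 8.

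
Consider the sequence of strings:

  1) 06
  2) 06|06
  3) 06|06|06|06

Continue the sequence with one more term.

Every step duplicates the string with '|' between the halves.
So the next term is two copies of 06|06|06|06 with '|' between the halves.

06|06|06|06|06|06|06|06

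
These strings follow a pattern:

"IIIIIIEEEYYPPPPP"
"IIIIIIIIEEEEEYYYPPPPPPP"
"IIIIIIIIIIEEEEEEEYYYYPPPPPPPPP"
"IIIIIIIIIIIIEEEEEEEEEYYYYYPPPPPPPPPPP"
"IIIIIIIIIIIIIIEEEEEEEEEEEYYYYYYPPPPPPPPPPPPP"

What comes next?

Each string has the form I^{2n+2} E^{2n-1} Y^{n} P^{2n+1}, where the shown terms are n = 2, 3, 4, 5, 6.
Setting n = 7 gives 16, 13, 7, 15 characters in each block.

IIIIIIIIIIIIIIIIEEEEEEEEEEEEEYYYYYYYPPPPPPPPPPPPPPP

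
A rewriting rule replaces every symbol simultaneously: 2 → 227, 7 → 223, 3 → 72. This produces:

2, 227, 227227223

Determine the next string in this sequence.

22722722322722722322722772

Apply φ to 227227223 symbol by symbol: 2→227, 2→227, 7→223, 2→227, 2→227, 7→223, 2→227, 2→227, 3→72; joined: 227 227 223 227 227 223 227 227 72.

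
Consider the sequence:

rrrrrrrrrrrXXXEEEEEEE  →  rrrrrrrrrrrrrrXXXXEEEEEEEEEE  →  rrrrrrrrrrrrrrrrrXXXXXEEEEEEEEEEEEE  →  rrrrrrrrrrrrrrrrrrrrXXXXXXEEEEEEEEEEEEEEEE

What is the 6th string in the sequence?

rrrrrrrrrrrrrrrrrrrrrrrrrrXXXXXXXXEEEEEEEEEEEEEEEEEEEEEE

Reading off run lengths: r runs 11, 14, 17, 20; X runs 3, 4, 5, 6; E runs 7, 10, 13, 16 — each is linear in n, where the shown terms are n = 3, 4, 5, 6.
At n = 8 the blocks have lengths 26, 8, 22.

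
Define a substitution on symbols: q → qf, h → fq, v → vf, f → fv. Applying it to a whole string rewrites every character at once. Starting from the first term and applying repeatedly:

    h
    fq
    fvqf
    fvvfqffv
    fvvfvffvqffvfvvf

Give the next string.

fvvfvffvvffvfvvfqffvfvvffvvfvffv

Applying the rule to each of the 16 symbols of fvvfvffvqffvfvvf gives the pieces fv vf vf fv vf fv fv vf qf fv fv vf fv vf vf fv, which concatenate to the answer.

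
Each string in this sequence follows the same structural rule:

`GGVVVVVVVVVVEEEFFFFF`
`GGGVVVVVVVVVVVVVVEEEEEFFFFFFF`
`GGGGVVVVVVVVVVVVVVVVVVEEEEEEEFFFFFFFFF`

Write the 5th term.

GGGGGGVVVVVVVVVVVVVVVVVVVVVVVVVVEEEEEEEEEEEFFFFFFFFFFFFF

Each string has the form G^{n} V^{4n+2} E^{2n-1} F^{2n+1}, where the shown terms are n = 2, 3, 4.
Setting n = 6 gives 6, 26, 11, 13 characters in each block.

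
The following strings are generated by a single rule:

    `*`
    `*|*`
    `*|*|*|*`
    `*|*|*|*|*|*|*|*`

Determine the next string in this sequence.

Every step duplicates the string with '|' between the halves.
One more doubling of *|*|*|*|*|*|*|* gives the answer.

*|*|*|*|*|*|*|*|*|*|*|*|*|*|*|*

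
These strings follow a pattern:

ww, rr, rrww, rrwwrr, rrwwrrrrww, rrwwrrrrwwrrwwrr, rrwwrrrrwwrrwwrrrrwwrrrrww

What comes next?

Each term (from the third on) is the previous term followed by the one before it: term 3 = rr·ww = rrww.
Continuing: rrwwrrrrwwrrwwrrrrwwrrrrww · rrwwrrrrwwrrwwrr gives term 8.

rrwwrrrrwwrrwwrrrrwwrrrrwwrrwwrrrrwwrrwwrr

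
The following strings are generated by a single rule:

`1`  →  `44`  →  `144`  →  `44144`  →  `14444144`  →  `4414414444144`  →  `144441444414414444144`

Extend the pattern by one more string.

4414414444144144441444414414444144

From term 3 onward, concatenate the second-to-last term with the last: 1·44 = 144, 44·144 = 44144, …
The next term joins 4414414444144 and 144441444414414444144.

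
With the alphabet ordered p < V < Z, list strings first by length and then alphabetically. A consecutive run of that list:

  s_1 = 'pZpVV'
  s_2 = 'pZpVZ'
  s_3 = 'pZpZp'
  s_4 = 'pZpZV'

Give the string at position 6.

Continuing the enumeration 2 steps past pZpZV: pZpZV → pZpZZ → (answer).

pZVpp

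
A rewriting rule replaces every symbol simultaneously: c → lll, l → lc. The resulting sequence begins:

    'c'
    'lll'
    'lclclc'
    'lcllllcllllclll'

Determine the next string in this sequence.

lcllllclclclcllllclclclcllllclclc

Replace each of the 15 characters of lcllllcllllclll in place — lc lll lc lc lc lc lll lc lc lc lc lll lc lc lc — and concatenate.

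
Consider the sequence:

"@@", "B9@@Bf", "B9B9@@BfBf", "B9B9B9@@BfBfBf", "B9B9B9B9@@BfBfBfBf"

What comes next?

B9B9B9B9B9@@BfBfBfBfBf

s(k+1) = B9·s(k)·Bf, so each term gains B9 as a prefix and Bf as a suffix.
So the next term is B9·B9B9B9B9@@BfBfBfBf·Bf.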